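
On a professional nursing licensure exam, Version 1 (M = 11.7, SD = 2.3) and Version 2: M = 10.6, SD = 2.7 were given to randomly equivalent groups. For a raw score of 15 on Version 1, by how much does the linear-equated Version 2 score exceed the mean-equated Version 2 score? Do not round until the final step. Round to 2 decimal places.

Mean-equated: 15 + (10.6 − 11.7) = 13.90
Linear-equated: (2.7/2.3)(15 − 11.7) + 10.6 = 14.474
Difference = 14.474 − 13.90 = 0.57

0.57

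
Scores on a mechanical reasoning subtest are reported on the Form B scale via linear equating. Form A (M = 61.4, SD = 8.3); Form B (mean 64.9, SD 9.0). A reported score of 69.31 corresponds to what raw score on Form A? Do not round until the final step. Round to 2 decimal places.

Invert y = (SD_Y/SD_X)(x − M_X) + M_Y:
x = (SD_X/SD_Y)(y − M_Y) + M_X = (8.3/9.0)(69.31 − 64.9) + 61.4
x = 0.922222 × 4.410 + 61.4 = 65.47

65.47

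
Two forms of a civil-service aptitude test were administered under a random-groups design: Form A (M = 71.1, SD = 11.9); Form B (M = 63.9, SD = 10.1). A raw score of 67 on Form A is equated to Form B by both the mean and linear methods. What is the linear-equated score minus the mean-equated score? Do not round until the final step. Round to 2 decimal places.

Mean-equated: 67 + (63.9 − 71.1) = 59.80
Linear-equated: (10.1/11.9)(67 − 71.1) + 63.9 = 60.420
Difference = 60.420 − 59.80 = 0.62

0.62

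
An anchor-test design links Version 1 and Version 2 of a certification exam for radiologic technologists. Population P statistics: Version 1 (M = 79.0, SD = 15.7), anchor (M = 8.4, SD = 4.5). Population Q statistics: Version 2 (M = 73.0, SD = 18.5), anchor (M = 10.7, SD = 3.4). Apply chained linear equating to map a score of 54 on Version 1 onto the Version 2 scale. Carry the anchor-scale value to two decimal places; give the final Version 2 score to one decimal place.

21.5

Version 1 → anchor (Population P): v = (4.5/15.7)(54 − 79.0) + 8.4 = 1.23
anchor → Version 2 (Population Q): y = (18.5/3.4)(1.23 − 10.7) + 73.0 = 21.5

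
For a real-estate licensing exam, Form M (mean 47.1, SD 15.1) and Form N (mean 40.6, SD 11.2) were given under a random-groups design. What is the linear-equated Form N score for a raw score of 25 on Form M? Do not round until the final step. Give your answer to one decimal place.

24.2

Linear equating: y = (SD_Y/SD_X)(x − M_X) + M_Y
y = (11.2/15.1)(25 − 47.1) + 40.6
y = 0.741722 × -22.1 + 40.6 = -16.3921 + 40.6 = 24.2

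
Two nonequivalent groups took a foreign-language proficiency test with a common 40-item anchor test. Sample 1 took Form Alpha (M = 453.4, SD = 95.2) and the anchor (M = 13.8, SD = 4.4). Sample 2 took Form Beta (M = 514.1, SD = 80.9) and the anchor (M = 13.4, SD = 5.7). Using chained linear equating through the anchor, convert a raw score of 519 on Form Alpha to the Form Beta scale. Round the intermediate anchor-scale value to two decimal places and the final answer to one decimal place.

Form Alpha → anchor (Sample 1): v = (4.4/95.2)(519 − 453.4) + 13.8 = 16.83
anchor → Form Beta (Sample 2): y = (80.9/5.7)(16.83 − 13.4) + 514.1 = 562.8

562.8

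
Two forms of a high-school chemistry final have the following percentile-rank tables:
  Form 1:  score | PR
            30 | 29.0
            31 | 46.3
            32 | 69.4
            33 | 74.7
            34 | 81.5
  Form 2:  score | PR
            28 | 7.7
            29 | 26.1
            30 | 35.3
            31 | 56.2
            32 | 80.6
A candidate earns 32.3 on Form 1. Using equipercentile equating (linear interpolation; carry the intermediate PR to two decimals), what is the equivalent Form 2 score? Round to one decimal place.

31.6

PR of 32.3 on Form 1: 69.4 + (32.3 − 32)/(33 − 32) × (74.7 − 69.4) = 70.99
On Form 2, PR 70.99 falls between score 31 (PR 56.2) and 32 (PR 80.6).
Interpolate: 31 + (70.99 − 56.2)/(80.6 − 56.2) × (32 − 31) = 31.6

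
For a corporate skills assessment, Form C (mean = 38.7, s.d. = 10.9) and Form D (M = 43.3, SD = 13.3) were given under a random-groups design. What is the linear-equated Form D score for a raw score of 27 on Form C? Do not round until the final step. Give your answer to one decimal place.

Linear equating: y = (SD_Y/SD_X)(x − M_X) + M_Y
y = (13.3/10.9)(27 − 38.7) + 43.3
y = 1.220183 × -11.7 + 43.3 = -14.2761 + 43.3 = 29.0

29.0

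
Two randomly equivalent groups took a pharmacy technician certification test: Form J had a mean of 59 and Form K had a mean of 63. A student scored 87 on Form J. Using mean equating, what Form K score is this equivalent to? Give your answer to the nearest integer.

91

Mean equating: y = x + (M_Y − M_X) = 87 + (63 − 59) = 91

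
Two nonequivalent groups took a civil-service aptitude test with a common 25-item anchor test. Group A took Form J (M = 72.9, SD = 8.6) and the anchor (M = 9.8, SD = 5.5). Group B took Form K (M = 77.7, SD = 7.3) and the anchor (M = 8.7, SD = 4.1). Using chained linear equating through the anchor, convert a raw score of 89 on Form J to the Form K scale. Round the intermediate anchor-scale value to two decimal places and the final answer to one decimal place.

98.0

Form J → anchor (Group A): v = (5.5/8.6)(89 − 72.9) + 9.8 = 20.10
anchor → Form K (Group B): y = (7.3/4.1)(20.10 − 8.7) + 77.7 = 98.0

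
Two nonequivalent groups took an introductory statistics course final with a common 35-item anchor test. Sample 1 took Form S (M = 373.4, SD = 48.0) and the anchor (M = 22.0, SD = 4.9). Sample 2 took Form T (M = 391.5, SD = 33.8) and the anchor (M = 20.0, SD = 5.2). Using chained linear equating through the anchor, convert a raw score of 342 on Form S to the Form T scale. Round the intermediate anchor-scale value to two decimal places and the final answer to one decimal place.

Form S → anchor (Sample 1): v = (4.9/48.0)(342 − 373.4) + 22.0 = 18.79
anchor → Form T (Sample 2): y = (33.8/5.2)(18.79 − 20.0) + 391.5 = 383.6

383.6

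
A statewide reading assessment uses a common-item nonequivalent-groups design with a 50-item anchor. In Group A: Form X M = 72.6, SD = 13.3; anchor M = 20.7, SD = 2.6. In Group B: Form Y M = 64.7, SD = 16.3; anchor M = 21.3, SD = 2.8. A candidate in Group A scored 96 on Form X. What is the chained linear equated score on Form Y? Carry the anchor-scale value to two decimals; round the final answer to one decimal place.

87.8

Form X → anchor (Group A): v = (2.6/13.3)(96 − 72.6) + 20.7 = 25.27
anchor → Form Y (Group B): y = (16.3/2.8)(25.27 − 21.3) + 64.7 = 87.8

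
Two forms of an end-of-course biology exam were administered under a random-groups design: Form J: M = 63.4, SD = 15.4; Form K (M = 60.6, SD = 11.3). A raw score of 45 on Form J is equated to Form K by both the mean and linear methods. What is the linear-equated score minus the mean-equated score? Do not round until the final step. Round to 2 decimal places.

4.90

Mean-equated: 45 + (60.6 − 63.4) = 42.20
Linear-equated: (11.3/15.4)(45 − 63.4) + 60.6 = 47.099
Difference = 47.099 − 42.20 = 4.90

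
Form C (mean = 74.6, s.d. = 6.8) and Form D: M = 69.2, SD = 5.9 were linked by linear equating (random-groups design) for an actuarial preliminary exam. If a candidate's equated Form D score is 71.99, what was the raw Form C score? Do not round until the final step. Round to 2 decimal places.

Invert y = (SD_Y/SD_X)(x − M_X) + M_Y:
x = (SD_X/SD_Y)(y − M_Y) + M_X = (6.8/5.9)(71.99 − 69.2) + 74.6
x = 1.152542 × 2.790 + 74.6 = 77.82

77.82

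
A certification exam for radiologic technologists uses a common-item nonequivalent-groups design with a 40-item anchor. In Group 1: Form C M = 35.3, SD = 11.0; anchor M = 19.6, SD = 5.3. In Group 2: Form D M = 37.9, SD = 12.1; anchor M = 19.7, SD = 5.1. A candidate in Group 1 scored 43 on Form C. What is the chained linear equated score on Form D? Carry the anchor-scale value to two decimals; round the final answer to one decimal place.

Form C → anchor (Group 1): v = (5.3/11.0)(43 − 35.3) + 19.6 = 23.31
anchor → Form D (Group 2): y = (12.1/5.1)(23.31 − 19.7) + 37.9 = 46.5

46.5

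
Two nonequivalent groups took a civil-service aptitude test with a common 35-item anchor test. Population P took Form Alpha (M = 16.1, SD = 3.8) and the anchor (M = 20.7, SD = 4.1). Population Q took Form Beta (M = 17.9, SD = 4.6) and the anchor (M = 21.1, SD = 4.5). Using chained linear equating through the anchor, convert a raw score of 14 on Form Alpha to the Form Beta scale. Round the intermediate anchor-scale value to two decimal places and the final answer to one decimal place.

15.2

Form Alpha → anchor (Population P): v = (4.1/3.8)(14 − 16.1) + 20.7 = 18.43
anchor → Form Beta (Population Q): y = (4.6/4.5)(18.43 − 21.1) + 17.9 = 15.2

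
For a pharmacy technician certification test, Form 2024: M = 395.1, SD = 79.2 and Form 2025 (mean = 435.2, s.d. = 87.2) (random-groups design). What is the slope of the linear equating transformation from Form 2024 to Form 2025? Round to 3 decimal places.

A = SD_Y / SD_X = 87.2 / 79.2 = 1.101

1.101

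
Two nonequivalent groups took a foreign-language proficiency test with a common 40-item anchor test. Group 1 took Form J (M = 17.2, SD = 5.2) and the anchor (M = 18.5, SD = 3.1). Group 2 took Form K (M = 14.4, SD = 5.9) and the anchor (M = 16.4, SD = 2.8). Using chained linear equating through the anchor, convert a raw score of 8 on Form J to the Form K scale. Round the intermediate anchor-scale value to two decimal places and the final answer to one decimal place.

Form J → anchor (Group 1): v = (3.1/5.2)(8 − 17.2) + 18.5 = 13.02
anchor → Form K (Group 2): y = (5.9/2.8)(13.02 − 16.4) + 14.4 = 7.3

7.3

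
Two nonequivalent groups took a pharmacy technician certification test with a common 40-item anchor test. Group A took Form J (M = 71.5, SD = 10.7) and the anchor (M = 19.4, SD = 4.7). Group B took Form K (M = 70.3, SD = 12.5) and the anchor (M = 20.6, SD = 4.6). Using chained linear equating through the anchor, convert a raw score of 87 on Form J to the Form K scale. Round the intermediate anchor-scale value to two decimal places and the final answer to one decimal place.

85.5

Form J → anchor (Group A): v = (4.7/10.7)(87 − 71.5) + 19.4 = 26.21
anchor → Form K (Group B): y = (12.5/4.6)(26.21 − 20.6) + 70.3 = 85.5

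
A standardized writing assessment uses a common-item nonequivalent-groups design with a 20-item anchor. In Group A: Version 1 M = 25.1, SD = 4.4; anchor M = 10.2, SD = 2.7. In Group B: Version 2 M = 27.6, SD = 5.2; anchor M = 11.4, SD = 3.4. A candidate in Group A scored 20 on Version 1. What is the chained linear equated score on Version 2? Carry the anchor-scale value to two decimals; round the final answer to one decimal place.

Version 1 → anchor (Group A): v = (2.7/4.4)(20 − 25.1) + 10.2 = 7.07
anchor → Version 2 (Group B): y = (5.2/3.4)(7.07 − 11.4) + 27.6 = 21.0

21.0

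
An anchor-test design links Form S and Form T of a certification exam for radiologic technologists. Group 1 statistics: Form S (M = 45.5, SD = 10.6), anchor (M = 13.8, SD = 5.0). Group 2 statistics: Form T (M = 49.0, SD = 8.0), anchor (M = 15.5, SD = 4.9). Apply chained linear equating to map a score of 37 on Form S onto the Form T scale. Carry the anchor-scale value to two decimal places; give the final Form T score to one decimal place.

39.7

Form S → anchor (Group 1): v = (5.0/10.6)(37 − 45.5) + 13.8 = 9.79
anchor → Form T (Group 2): y = (8.0/4.9)(9.79 − 15.5) + 49.0 = 39.7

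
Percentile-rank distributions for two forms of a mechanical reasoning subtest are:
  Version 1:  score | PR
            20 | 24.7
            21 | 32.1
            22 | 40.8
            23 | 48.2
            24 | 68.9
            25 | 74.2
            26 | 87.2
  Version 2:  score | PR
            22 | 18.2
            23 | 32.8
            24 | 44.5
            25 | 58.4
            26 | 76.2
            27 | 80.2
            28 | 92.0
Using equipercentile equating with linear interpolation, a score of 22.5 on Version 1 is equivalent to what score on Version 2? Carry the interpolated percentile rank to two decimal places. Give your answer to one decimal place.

24.0

PR of 22.5 on Version 1: 40.8 + (22.5 − 22)/(23 − 22) × (48.2 − 40.8) = 44.50
On Version 2, PR 44.50 falls between score 23 (PR 32.8) and 24 (PR 44.5).
Interpolate: 23 + (44.50 − 32.8)/(44.5 − 32.8) × (24 − 23) = 24.0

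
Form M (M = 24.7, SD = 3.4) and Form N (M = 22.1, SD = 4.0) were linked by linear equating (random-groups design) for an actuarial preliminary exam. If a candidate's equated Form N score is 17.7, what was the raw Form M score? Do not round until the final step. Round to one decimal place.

Invert y = (SD_Y/SD_X)(x − M_X) + M_Y:
x = (SD_X/SD_Y)(y − M_Y) + M_X = (3.4/4.0)(17.7 − 22.1) + 24.7
x = 0.850000 × -4.400 + 24.7 = 21.0

21.0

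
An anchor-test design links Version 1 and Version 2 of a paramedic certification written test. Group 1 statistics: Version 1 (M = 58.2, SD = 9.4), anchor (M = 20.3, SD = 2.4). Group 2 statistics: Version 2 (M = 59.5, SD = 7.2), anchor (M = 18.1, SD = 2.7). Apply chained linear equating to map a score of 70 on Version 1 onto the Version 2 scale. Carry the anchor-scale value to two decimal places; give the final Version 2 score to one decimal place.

73.4

Version 1 → anchor (Group 1): v = (2.4/9.4)(70 − 58.2) + 20.3 = 23.31
anchor → Version 2 (Group 2): y = (7.2/2.7)(23.31 − 18.1) + 59.5 = 73.4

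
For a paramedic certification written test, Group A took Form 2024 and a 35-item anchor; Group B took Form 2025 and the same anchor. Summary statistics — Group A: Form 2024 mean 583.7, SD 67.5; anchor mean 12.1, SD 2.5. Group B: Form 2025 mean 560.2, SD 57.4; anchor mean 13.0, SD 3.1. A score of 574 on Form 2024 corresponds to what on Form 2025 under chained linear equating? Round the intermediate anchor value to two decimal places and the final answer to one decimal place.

536.9

Form 2024 → anchor (Group A): v = (2.5/67.5)(574 − 583.7) + 12.1 = 11.74
anchor → Form 2025 (Group B): y = (57.4/3.1)(11.74 − 13.0) + 560.2 = 536.9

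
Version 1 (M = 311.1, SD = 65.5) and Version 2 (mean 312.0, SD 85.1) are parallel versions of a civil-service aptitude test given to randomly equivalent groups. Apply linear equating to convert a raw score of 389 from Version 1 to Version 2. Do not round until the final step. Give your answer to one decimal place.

413.2

Linear equating: y = (SD_Y/SD_X)(x − M_X) + M_Y
y = (85.1/65.5)(389 − 311.1) + 312.0
y = 1.299237 × 77.9 + 312.0 = 101.2105 + 312.0 = 413.2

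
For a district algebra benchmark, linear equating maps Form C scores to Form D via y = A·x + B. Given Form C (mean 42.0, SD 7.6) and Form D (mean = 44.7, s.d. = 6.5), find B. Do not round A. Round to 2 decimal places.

A = SD_Y / SD_X = 6.5 / 7.6 = 0.855263
B = M_Y − A·M_X = 44.7 − 0.855263 × 42.0 = 8.78

8.78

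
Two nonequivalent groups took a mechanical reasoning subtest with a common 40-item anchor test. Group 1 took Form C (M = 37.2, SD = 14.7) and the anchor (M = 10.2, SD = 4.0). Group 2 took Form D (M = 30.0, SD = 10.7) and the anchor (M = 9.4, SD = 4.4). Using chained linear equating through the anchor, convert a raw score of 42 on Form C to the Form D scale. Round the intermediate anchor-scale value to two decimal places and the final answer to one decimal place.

35.1

Form C → anchor (Group 1): v = (4.0/14.7)(42 − 37.2) + 10.2 = 11.51
anchor → Form D (Group 2): y = (10.7/4.4)(11.51 − 9.4) + 30.0 = 35.1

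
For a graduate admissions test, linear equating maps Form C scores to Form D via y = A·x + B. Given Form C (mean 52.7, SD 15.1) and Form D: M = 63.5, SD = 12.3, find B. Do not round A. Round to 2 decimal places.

A = SD_Y / SD_X = 12.3 / 15.1 = 0.814570
B = M_Y − A·M_X = 63.5 − 0.814570 × 52.7 = 20.57

20.57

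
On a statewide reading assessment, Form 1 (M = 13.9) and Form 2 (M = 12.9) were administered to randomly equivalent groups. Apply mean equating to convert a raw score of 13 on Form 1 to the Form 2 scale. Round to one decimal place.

12.0

Mean equating: y = x + (M_Y − M_X) = 13 + (12.9 − 13.9) = 12.0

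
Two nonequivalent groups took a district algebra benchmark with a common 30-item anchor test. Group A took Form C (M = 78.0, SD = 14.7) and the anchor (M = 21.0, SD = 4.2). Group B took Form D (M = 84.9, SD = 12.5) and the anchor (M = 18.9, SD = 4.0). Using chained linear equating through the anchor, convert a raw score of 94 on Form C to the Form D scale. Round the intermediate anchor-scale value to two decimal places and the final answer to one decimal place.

Form C → anchor (Group A): v = (4.2/14.7)(94 − 78.0) + 21.0 = 25.57
anchor → Form D (Group B): y = (12.5/4.0)(25.57 − 18.9) + 84.9 = 105.7

105.7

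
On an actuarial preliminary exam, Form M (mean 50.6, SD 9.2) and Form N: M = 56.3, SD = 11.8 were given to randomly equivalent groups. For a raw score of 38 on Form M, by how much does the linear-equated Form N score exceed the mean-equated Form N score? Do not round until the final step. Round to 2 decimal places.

-3.56

Mean-equated: 38 + (56.3 − 50.6) = 43.70
Linear-equated: (11.8/9.2)(38 − 50.6) + 56.3 = 40.139
Difference = 40.139 − 43.70 = -3.56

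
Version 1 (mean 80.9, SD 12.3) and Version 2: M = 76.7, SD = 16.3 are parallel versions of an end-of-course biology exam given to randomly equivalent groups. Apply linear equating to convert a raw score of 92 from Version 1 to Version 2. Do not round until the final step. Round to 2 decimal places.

Linear equating: y = (SD_Y/SD_X)(x − M_X) + M_Y
y = (16.3/12.3)(92 − 80.9) + 76.7
y = 1.325203 × 11.1 + 76.7 = 14.7098 + 76.7 = 91.41

91.41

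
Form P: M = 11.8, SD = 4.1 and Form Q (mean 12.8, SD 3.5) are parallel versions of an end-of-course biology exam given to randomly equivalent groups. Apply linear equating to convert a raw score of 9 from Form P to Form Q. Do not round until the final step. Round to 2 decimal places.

Linear equating: y = (SD_Y/SD_X)(x − M_X) + M_Y
y = (3.5/4.1)(9 − 11.8) + 12.8
y = 0.853659 × -2.8 + 12.8 = -2.3902 + 12.8 = 10.41

10.41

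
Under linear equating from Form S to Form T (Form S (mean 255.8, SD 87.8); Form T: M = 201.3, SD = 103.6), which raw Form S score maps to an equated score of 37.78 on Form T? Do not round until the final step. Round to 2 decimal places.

Invert y = (SD_Y/SD_X)(x − M_X) + M_Y:
x = (SD_X/SD_Y)(y − M_Y) + M_X = (87.8/103.6)(37.78 − 201.3) + 255.8
x = 0.847490 × -163.520 + 255.8 = 117.22

117.22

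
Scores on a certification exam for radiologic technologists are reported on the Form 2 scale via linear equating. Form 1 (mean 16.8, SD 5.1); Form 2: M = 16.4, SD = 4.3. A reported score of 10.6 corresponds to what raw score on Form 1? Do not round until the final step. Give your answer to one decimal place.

9.9

Invert y = (SD_Y/SD_X)(x − M_X) + M_Y:
x = (SD_X/SD_Y)(y − M_Y) + M_X = (5.1/4.3)(10.6 − 16.4) + 16.8
x = 1.186047 × -5.800 + 16.8 = 9.9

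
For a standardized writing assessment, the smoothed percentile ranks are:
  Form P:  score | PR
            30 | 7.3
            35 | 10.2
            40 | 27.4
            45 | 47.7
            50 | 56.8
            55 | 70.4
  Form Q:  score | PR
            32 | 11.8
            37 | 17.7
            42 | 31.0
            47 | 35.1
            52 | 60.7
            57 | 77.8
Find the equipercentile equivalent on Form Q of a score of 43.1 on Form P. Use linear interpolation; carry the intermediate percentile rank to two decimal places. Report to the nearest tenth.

PR of 43.1 on Form P: 27.4 + (43.1 − 40)/(45 − 40) × (47.7 − 27.4) = 39.99
On Form Q, PR 39.99 falls between score 47 (PR 35.1) and 52 (PR 60.7).
Interpolate: 47 + (39.99 − 35.1)/(60.7 − 35.1) × (52 − 47) = 48.0

48.0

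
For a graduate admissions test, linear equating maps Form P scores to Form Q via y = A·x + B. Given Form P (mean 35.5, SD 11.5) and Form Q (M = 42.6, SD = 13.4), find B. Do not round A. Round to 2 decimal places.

1.23

A = SD_Y / SD_X = 13.4 / 11.5 = 1.165217
B = M_Y − A·M_X = 42.6 − 1.165217 × 35.5 = 1.23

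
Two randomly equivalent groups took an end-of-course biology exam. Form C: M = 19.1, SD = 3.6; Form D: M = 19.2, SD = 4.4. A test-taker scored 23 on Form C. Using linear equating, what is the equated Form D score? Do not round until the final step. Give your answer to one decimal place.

Linear equating: y = (SD_Y/SD_X)(x − M_X) + M_Y
y = (4.4/3.6)(23 − 19.1) + 19.2
y = 1.222222 × 3.9 + 19.2 = 4.7667 + 19.2 = 24.0

24.0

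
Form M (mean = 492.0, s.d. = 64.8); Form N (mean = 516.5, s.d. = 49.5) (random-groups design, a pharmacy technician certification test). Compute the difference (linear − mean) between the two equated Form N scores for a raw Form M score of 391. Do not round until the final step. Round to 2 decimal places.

Mean-equated: 391 + (516.5 − 492.0) = 415.50
Linear-equated: (49.5/64.8)(391 − 492.0) + 516.5 = 439.347
Difference = 439.347 − 415.50 = 23.85

23.85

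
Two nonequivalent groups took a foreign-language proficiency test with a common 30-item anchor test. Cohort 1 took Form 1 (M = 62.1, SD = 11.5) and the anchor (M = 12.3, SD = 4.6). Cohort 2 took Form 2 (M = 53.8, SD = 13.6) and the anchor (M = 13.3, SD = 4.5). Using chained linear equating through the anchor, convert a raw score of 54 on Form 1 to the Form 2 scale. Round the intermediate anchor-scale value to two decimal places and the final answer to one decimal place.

41.0

Form 1 → anchor (Cohort 1): v = (4.6/11.5)(54 − 62.1) + 12.3 = 9.06
anchor → Form 2 (Cohort 2): y = (13.6/4.5)(9.06 − 13.3) + 53.8 = 41.0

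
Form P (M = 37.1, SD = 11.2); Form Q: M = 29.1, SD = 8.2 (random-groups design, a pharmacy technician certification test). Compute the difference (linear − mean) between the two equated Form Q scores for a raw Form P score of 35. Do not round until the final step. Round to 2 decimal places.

Mean-equated: 35 + (29.1 − 37.1) = 27.00
Linear-equated: (8.2/11.2)(35 − 37.1) + 29.1 = 27.562
Difference = 27.562 − 27.00 = 0.56

0.56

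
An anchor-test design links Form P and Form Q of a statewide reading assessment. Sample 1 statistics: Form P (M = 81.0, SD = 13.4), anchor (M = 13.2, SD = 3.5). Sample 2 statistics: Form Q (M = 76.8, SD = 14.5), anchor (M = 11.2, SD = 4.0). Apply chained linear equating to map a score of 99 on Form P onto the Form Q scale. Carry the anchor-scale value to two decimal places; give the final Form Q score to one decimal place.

Form P → anchor (Sample 1): v = (3.5/13.4)(99 − 81.0) + 13.2 = 17.90
anchor → Form Q (Sample 2): y = (14.5/4.0)(17.90 − 11.2) + 76.8 = 101.1

101.1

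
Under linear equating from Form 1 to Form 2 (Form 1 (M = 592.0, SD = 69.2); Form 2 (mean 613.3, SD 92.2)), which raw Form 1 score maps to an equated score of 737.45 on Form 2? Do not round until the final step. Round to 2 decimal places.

685.18

Invert y = (SD_Y/SD_X)(x − M_X) + M_Y:
x = (SD_X/SD_Y)(y − M_Y) + M_X = (69.2/92.2)(737.45 − 613.3) + 592.0
x = 0.750542 × 124.150 + 592.0 = 685.18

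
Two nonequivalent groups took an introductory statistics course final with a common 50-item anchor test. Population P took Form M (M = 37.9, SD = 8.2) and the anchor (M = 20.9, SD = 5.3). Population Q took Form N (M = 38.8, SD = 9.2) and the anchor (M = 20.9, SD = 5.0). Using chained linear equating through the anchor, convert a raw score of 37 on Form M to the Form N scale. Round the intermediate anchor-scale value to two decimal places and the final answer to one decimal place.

Form M → anchor (Population P): v = (5.3/8.2)(37 − 37.9) + 20.9 = 20.32
anchor → Form N (Population Q): y = (9.2/5.0)(20.32 − 20.9) + 38.8 = 37.7

37.7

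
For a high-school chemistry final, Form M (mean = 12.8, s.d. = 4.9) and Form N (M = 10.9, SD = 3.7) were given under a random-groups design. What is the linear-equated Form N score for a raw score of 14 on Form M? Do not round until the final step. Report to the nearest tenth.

11.8

Linear equating: y = (SD_Y/SD_X)(x − M_X) + M_Y
y = (3.7/4.9)(14 − 12.8) + 10.9
y = 0.755102 × 1.2 + 10.9 = 0.9061 + 10.9 = 11.8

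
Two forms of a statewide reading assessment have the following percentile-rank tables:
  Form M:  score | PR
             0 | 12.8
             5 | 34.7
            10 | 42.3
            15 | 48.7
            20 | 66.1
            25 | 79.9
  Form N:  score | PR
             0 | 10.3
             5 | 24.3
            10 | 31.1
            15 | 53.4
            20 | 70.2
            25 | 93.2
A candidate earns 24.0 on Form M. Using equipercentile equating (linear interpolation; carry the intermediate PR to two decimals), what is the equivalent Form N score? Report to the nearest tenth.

PR of 24.0 on Form M: 66.1 + (24.0 − 20)/(25 − 20) × (79.9 − 66.1) = 77.14
On Form N, PR 77.14 falls between score 20 (PR 70.2) and 25 (PR 93.2).
Interpolate: 20 + (77.14 − 70.2)/(93.2 − 70.2) × (25 − 20) = 21.5

21.5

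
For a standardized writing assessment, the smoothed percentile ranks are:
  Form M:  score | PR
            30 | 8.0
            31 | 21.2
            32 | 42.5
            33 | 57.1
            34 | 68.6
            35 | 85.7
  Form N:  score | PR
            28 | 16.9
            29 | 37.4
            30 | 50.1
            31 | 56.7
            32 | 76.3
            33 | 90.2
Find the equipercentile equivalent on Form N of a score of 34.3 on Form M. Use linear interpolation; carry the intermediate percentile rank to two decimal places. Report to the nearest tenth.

PR of 34.3 on Form M: 68.6 + (34.3 − 34)/(35 − 34) × (85.7 − 68.6) = 73.73
On Form N, PR 73.73 falls between score 31 (PR 56.7) and 32 (PR 76.3).
Interpolate: 31 + (73.73 − 56.7)/(76.3 − 56.7) × (32 − 31) = 31.9

31.9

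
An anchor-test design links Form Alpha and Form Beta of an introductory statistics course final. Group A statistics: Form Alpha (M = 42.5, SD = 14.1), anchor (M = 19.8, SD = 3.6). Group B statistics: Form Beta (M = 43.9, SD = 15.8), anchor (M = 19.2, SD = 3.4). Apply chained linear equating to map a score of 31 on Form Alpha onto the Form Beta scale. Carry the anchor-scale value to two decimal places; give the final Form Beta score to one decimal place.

33.0

Form Alpha → anchor (Group A): v = (3.6/14.1)(31 − 42.5) + 19.8 = 16.86
anchor → Form Beta (Group B): y = (15.8/3.4)(16.86 − 19.2) + 43.9 = 33.0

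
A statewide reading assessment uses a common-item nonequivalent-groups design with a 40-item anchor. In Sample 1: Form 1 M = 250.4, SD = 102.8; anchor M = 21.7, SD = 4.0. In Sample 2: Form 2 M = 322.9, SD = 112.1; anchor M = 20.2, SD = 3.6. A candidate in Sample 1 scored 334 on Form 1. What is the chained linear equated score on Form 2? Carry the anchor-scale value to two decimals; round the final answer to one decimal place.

Form 1 → anchor (Sample 1): v = (4.0/102.8)(334 − 250.4) + 21.7 = 24.95
anchor → Form 2 (Sample 2): y = (112.1/3.6)(24.95 − 20.2) + 322.9 = 470.8

470.8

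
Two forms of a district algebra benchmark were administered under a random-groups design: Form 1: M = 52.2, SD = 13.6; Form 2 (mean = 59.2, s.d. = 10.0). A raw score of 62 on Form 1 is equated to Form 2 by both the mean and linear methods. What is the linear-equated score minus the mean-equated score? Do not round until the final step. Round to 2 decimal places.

Mean-equated: 62 + (59.2 − 52.2) = 69.00
Linear-equated: (10.0/13.6)(62 − 52.2) + 59.2 = 66.406
Difference = 66.406 − 69.00 = -2.59

-2.59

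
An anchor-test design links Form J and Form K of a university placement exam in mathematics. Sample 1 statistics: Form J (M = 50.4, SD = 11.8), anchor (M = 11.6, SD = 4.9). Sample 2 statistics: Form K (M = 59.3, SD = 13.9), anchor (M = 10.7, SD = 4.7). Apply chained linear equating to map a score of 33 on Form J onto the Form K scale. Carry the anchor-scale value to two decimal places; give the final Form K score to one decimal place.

40.6

Form J → anchor (Sample 1): v = (4.9/11.8)(33 − 50.4) + 11.6 = 4.37
anchor → Form K (Sample 2): y = (13.9/4.7)(4.37 − 10.7) + 59.3 = 40.6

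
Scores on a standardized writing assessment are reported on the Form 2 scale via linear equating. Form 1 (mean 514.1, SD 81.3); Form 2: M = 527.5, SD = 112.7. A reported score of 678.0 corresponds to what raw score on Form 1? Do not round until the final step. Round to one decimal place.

Invert y = (SD_Y/SD_X)(x − M_X) + M_Y:
x = (SD_X/SD_Y)(y − M_Y) + M_X = (81.3/112.7)(678.0 − 527.5) + 514.1
x = 0.721384 × 150.500 + 514.1 = 622.7

622.7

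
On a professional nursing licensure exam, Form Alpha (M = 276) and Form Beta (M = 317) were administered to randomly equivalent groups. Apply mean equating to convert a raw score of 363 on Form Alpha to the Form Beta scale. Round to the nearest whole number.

404

Mean equating: y = x + (M_Y − M_X) = 363 + (317 − 276) = 404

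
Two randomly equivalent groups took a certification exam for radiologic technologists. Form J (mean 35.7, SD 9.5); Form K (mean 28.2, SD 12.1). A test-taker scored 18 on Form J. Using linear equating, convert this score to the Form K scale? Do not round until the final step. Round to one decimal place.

5.7

Linear equating: y = (SD_Y/SD_X)(x − M_X) + M_Y
y = (12.1/9.5)(18 − 35.7) + 28.2
y = 1.273684 × -17.7 + 28.2 = -22.5442 + 28.2 = 5.7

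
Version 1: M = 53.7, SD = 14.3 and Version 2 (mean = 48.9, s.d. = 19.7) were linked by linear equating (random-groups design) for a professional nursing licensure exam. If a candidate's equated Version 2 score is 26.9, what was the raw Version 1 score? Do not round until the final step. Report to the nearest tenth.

Invert y = (SD_Y/SD_X)(x − M_X) + M_Y:
x = (SD_X/SD_Y)(y − M_Y) + M_X = (14.3/19.7)(26.9 − 48.9) + 53.7
x = 0.725888 × -22.000 + 53.7 = 37.7

37.7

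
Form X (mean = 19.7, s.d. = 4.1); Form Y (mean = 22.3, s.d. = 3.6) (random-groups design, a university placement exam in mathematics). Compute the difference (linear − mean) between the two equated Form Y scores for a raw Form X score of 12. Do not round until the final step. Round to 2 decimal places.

Mean-equated: 12 + (22.3 − 19.7) = 14.60
Linear-equated: (3.6/4.1)(12 − 19.7) + 22.3 = 15.539
Difference = 15.539 − 14.60 = 0.94

0.94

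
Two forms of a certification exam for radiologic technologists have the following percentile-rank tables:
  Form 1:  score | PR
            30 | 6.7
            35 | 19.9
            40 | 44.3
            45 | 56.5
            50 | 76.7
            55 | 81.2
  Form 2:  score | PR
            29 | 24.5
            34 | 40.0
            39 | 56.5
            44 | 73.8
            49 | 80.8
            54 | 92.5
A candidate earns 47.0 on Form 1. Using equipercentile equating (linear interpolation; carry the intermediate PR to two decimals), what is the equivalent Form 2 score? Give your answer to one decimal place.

PR of 47.0 on Form 1: 56.5 + (47.0 − 45)/(50 − 45) × (76.7 − 56.5) = 64.58
On Form 2, PR 64.58 falls between score 39 (PR 56.5) and 44 (PR 73.8).
Interpolate: 39 + (64.58 − 56.5)/(73.8 − 56.5) × (44 − 39) = 41.3

41.3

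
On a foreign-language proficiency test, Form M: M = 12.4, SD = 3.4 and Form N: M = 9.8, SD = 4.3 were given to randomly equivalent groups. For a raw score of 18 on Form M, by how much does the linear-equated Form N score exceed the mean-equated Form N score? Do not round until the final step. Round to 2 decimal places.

Mean-equated: 18 + (9.8 − 12.4) = 15.40
Linear-equated: (4.3/3.4)(18 − 12.4) + 9.8 = 16.882
Difference = 16.882 − 15.40 = 1.48

1.48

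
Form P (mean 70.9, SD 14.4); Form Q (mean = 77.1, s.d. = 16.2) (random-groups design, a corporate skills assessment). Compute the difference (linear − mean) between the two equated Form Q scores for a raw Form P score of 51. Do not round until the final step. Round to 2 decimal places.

-2.49

Mean-equated: 51 + (77.1 − 70.9) = 57.20
Linear-equated: (16.2/14.4)(51 − 70.9) + 77.1 = 54.712
Difference = 54.712 − 57.20 = -2.49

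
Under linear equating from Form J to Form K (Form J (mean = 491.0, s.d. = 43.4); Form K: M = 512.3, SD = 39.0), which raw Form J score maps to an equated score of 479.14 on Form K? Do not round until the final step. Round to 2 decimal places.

Invert y = (SD_Y/SD_X)(x − M_X) + M_Y:
x = (SD_X/SD_Y)(y − M_Y) + M_X = (43.4/39.0)(479.14 − 512.3) + 491.0
x = 1.112821 × -33.160 + 491.0 = 454.10

454.10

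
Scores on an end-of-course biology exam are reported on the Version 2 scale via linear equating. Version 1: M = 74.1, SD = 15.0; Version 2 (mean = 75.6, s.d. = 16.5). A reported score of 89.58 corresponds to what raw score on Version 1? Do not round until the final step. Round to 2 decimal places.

86.81

Invert y = (SD_Y/SD_X)(x − M_X) + M_Y:
x = (SD_X/SD_Y)(y − M_Y) + M_X = (15.0/16.5)(89.58 − 75.6) + 74.1
x = 0.909091 × 13.980 + 74.1 = 86.81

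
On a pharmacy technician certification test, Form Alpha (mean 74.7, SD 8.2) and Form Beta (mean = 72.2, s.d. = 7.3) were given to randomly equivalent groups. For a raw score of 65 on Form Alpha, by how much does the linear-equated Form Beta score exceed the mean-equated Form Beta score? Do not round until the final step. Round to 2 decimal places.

Mean-equated: 65 + (72.2 − 74.7) = 62.50
Linear-equated: (7.3/8.2)(65 − 74.7) + 72.2 = 63.565
Difference = 63.565 − 62.50 = 1.06

1.06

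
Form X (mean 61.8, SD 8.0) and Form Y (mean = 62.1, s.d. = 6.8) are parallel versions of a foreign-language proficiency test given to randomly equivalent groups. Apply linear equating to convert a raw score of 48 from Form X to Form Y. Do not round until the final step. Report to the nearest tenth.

Linear equating: y = (SD_Y/SD_X)(x − M_X) + M_Y
y = (6.8/8.0)(48 − 61.8) + 62.1
y = 0.850000 × -13.8 + 62.1 = -11.7300 + 62.1 = 50.4

50.4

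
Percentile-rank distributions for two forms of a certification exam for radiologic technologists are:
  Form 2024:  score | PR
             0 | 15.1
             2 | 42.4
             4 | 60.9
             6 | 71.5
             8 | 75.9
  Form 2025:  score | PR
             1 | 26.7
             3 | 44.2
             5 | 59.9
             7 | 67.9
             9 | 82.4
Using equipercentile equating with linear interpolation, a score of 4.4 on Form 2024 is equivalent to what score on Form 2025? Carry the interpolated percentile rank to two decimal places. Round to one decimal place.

PR of 4.4 on Form 2024: 60.9 + (4.4 − 4)/(6 − 4) × (71.5 − 60.9) = 63.02
On Form 2025, PR 63.02 falls between score 5 (PR 59.9) and 7 (PR 67.9).
Interpolate: 5 + (63.02 − 59.9)/(67.9 − 59.9) × (7 − 5) = 5.8

5.8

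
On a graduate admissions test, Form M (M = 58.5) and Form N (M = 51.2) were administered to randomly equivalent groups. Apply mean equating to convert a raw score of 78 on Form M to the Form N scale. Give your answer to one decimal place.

Mean equating: y = x + (M_Y − M_X) = 78 + (51.2 − 58.5) = 70.7

70.7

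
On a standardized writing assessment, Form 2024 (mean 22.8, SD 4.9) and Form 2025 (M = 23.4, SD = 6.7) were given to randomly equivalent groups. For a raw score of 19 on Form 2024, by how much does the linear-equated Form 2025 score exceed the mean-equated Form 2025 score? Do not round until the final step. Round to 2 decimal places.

-1.40

Mean-equated: 19 + (23.4 − 22.8) = 19.60
Linear-equated: (6.7/4.9)(19 − 22.8) + 23.4 = 18.204
Difference = 18.204 − 19.60 = -1.40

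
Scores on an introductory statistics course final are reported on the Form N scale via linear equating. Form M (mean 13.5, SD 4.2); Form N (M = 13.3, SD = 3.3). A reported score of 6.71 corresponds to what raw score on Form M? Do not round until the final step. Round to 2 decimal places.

5.11

Invert y = (SD_Y/SD_X)(x − M_X) + M_Y:
x = (SD_X/SD_Y)(y − M_Y) + M_X = (4.2/3.3)(6.71 − 13.3) + 13.5
x = 1.272727 × -6.590 + 13.5 = 5.11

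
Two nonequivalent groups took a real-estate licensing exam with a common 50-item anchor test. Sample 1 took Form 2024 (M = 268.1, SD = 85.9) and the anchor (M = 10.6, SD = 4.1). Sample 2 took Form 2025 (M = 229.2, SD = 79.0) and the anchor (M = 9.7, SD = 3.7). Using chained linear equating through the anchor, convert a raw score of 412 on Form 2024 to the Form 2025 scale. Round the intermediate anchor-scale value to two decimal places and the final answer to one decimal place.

395.1

Form 2024 → anchor (Sample 1): v = (4.1/85.9)(412 − 268.1) + 10.6 = 17.47
anchor → Form 2025 (Sample 2): y = (79.0/3.7)(17.47 − 9.7) + 229.2 = 395.1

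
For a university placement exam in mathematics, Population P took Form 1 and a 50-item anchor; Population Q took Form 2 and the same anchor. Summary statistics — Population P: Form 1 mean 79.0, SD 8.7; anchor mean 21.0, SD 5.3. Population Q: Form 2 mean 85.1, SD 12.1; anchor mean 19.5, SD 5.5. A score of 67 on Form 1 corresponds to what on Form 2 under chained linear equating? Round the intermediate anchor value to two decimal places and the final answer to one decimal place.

Form 1 → anchor (Population P): v = (5.3/8.7)(67 − 79.0) + 21.0 = 13.69
anchor → Form 2 (Population Q): y = (12.1/5.5)(13.69 − 19.5) + 85.1 = 72.3

72.3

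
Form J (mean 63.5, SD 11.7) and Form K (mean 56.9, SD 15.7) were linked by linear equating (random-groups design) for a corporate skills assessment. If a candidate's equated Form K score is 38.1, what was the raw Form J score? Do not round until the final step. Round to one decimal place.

Invert y = (SD_Y/SD_X)(x − M_X) + M_Y:
x = (SD_X/SD_Y)(y − M_Y) + M_X = (11.7/15.7)(38.1 − 56.9) + 63.5
x = 0.745223 × -18.800 + 63.5 = 49.5

49.5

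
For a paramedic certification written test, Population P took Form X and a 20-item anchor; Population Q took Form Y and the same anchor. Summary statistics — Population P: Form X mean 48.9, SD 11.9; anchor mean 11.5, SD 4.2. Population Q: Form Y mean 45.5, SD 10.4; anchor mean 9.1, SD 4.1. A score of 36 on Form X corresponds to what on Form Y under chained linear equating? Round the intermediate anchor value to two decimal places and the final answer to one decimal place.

Form X → anchor (Population P): v = (4.2/11.9)(36 − 48.9) + 11.5 = 6.95
anchor → Form Y (Population Q): y = (10.4/4.1)(6.95 − 9.1) + 45.5 = 40.0

40.0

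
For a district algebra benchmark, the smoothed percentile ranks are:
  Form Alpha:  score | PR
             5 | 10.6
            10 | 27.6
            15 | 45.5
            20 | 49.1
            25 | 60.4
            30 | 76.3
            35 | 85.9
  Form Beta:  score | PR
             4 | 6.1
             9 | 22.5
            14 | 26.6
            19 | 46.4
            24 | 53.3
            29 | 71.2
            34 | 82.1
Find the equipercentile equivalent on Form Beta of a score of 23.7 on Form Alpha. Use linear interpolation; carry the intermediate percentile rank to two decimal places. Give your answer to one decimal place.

25.2

PR of 23.7 on Form Alpha: 49.1 + (23.7 − 20)/(25 − 20) × (60.4 − 49.1) = 57.46
On Form Beta, PR 57.46 falls between score 24 (PR 53.3) and 29 (PR 71.2).
Interpolate: 24 + (57.46 − 53.3)/(71.2 − 53.3) × (29 − 24) = 25.2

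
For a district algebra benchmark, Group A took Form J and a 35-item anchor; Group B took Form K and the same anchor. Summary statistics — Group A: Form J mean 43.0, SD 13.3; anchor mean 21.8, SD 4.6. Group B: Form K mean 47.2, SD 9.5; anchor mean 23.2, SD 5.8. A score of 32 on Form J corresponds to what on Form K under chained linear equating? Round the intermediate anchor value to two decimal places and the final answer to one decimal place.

38.7

Form J → anchor (Group A): v = (4.6/13.3)(32 − 43.0) + 21.8 = 18.00
anchor → Form K (Group B): y = (9.5/5.8)(18.00 − 23.2) + 47.2 = 38.7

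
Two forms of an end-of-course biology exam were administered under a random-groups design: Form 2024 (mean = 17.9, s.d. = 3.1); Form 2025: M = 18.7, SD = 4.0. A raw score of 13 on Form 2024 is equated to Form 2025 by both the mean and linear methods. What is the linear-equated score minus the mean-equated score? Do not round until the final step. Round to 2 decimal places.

-1.42

Mean-equated: 13 + (18.7 − 17.9) = 13.80
Linear-equated: (4.0/3.1)(13 − 17.9) + 18.7 = 12.377
Difference = 12.377 − 13.80 = -1.42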